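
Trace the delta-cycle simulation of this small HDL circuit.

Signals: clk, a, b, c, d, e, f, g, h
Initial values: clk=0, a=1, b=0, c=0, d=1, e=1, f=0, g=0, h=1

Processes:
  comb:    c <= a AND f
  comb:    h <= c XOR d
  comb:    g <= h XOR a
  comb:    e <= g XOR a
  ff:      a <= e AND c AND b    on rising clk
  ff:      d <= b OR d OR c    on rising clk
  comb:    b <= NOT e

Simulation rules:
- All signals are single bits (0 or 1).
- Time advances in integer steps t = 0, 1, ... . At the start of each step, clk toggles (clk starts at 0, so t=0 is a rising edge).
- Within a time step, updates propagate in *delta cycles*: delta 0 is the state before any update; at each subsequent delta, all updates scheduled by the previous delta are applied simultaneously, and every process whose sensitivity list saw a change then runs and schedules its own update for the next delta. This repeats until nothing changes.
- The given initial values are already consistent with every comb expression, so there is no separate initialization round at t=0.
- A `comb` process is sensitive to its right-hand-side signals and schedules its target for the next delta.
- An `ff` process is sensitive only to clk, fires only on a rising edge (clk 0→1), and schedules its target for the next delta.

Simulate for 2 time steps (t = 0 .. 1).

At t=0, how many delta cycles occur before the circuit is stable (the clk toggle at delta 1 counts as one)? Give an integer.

5

[bits: d,g,f,e,a,clk,b,h,c]
t=0: Δ0=100110010 Δ1=100111010 Δ2=100101010 Δ3=110001010 Δ4=110101110 Δ5=110101010 | 5Δ
t=1: Δ0=110101010 Δ1=110100010 | 1Δ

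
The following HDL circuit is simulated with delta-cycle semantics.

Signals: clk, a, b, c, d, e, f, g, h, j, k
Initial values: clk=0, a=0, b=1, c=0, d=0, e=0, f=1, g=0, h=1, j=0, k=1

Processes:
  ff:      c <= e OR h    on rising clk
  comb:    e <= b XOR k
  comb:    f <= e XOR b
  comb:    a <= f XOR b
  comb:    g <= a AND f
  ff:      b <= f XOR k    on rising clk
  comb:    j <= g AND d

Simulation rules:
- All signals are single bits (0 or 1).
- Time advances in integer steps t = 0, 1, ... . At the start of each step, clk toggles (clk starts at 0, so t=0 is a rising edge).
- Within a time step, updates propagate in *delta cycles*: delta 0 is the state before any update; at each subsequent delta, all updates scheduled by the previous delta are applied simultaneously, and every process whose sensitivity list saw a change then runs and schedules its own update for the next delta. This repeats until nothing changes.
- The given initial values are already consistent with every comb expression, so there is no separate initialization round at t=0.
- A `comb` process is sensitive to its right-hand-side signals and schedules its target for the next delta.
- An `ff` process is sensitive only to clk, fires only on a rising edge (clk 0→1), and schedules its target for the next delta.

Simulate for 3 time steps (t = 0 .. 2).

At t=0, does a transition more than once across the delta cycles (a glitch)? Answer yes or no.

t=0 Δ0: e=0 c=0 b=1 f=1 j=0 d=0 g=0 k=1 clk=0 a=0 h=1
  Δ1: clk:0→1
  Δ2: c:0→1, b:1→0
  Δ3: e:0→1, f:1→0, a:0→1
  Δ4: f:0→1, a:1→0
  Δ5: a:0→1
  Δ6: g:0→1
  (6Δ to stable)
t=1 Δ0: e=1 c=1 b=0 f=1 j=0 d=0 g=1 k=1 clk=1 a=1 h=1
  Δ1: clk:1→0
  (1Δ to stable)
t=2 Δ0: e=1 c=1 b=0 f=1 j=0 d=0 g=1 k=1 clk=0 a=1 h=1
  Δ1: clk:0→1
  (1Δ to stable)

yes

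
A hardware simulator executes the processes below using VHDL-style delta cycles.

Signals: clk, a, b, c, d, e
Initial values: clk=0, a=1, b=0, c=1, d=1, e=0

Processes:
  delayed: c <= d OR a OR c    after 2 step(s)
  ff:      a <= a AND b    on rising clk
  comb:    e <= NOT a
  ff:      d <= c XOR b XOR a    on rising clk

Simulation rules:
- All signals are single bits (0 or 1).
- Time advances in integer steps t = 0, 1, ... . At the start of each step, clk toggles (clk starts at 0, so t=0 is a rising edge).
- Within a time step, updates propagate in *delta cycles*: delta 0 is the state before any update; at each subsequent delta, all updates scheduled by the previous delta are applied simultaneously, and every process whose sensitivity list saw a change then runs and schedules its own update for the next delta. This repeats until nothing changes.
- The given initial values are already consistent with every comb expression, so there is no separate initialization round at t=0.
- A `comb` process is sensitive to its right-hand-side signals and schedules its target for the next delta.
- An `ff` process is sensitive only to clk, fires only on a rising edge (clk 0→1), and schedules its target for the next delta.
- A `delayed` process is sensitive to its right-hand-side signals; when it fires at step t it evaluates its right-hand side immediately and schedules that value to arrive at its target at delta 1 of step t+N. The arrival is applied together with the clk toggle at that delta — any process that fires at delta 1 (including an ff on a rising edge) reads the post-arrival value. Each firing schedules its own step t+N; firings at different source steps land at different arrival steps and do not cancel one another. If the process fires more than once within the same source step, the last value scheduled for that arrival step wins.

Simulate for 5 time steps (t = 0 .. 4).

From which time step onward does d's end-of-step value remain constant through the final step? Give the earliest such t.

t0.Δ0 a=1 d=1 clk=0 e=0 c=1 b=0
t0.Δ1 a=1 d=1 clk=1 e=0 c=1 b=0
t0.Δ2 a=0 d=0 clk=1 e=0 c=1 b=0
t0.Δ3 a=0 d=0 clk=1 e=1 c=1 b=0
t1.Δ0 a=0 d=0 clk=1 e=1 c=1 b=0
t1.Δ1 a=0 d=0 clk=0 e=1 c=1 b=0
t2.Δ0 a=0 d=0 clk=0 e=1 c=1 b=0
t2.Δ1 a=0 d=0 clk=1 e=1 c=1 b=0
t2.Δ2 a=0 d=1 clk=1 e=1 c=1 b=0
t3.Δ0 a=0 d=1 clk=1 e=1 c=1 b=0
t3.Δ1 a=0 d=1 clk=0 e=1 c=1 b=0
t4.Δ0 a=0 d=1 clk=0 e=1 c=1 b=0
t4.Δ1 a=0 d=1 clk=1 e=1 c=1 b=0

2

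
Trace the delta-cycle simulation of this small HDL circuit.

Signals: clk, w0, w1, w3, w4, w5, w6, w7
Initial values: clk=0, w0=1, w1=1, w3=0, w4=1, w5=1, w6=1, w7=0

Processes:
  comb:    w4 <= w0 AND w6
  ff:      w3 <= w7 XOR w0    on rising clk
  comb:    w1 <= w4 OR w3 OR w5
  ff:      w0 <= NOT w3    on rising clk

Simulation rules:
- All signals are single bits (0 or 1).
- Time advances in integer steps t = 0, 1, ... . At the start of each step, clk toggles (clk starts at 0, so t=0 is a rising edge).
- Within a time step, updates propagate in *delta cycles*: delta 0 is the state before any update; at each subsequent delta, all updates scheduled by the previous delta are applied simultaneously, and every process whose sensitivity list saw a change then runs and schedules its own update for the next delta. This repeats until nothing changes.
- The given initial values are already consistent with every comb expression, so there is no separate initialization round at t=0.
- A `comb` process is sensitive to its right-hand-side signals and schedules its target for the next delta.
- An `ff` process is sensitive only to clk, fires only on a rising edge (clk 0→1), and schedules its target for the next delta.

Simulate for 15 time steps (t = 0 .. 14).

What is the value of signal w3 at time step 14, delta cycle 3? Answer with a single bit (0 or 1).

0

[bits: w4,w0,w7,w1,w3,clk,w5,w6]
t=0: Δ0=11010011 Δ1=11010111 Δ2=11011111 | 2Δ
t=1: Δ0=11011111 Δ1=11011011 | 1Δ
t=2: Δ0=11011011 Δ1=11011111 Δ2=10011111 Δ3=00011111 | 3Δ
t=3: Δ0=00011111 Δ1=00011011 | 1Δ
t=4: Δ0=00011011 Δ1=00011111 Δ2=00010111 | 2Δ
t=5: Δ0=00010111 Δ1=00010011 | 1Δ
t=6: Δ0=00010011 Δ1=00010111 Δ2=01010111 Δ3=11010111 | 3Δ
t=7: Δ0=11010111 Δ1=11010011 | 1Δ
t=8: Δ0=11010011 Δ1=11010111 Δ2=11011111 | 2Δ
t=9: Δ0=11011111 Δ1=11011011 | 1Δ
t=10: Δ0=11011011 Δ1=11011111 Δ2=10011111 Δ3=00011111 | 3Δ
t=11: Δ0=00011111 Δ1=00011011 | 1Δ
t=12: Δ0=00011011 Δ1=00011111 Δ2=00010111 | 2Δ
t=13: Δ0=00010111 Δ1=00010011 | 1Δ
t=14: Δ0=00010011 Δ1=00010111 Δ2=01010111 Δ3=11010111 | 3Δ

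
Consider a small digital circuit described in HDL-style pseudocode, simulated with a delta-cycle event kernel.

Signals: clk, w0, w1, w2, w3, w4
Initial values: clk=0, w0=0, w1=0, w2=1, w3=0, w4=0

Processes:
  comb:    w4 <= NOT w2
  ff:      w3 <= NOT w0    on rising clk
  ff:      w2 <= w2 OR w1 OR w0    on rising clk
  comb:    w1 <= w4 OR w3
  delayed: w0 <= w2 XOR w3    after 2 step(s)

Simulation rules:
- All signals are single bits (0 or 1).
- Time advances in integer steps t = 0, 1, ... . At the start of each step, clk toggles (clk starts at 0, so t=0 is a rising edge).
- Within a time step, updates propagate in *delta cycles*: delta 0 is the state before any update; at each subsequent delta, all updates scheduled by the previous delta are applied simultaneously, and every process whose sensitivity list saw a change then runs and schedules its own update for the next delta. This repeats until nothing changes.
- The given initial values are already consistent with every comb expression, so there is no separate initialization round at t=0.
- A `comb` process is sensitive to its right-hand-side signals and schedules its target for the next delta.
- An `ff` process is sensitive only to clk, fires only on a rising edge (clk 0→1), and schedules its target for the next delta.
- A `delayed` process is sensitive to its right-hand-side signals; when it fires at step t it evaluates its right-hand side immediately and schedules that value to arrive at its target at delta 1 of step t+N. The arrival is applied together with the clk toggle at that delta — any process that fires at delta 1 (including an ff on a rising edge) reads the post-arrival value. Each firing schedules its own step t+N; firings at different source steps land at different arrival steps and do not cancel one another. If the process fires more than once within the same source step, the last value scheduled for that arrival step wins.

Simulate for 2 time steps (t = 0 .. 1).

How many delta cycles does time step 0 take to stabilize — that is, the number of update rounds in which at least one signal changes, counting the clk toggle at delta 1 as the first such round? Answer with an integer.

t0.Δ0 w3=0 w1=0 w4=0 w0=0 w2=1 clk=0
t0.Δ1 w3=0 w1=0 w4=0 w0=0 w2=1 clk=1
t0.Δ2 w3=1 w1=0 w4=0 w0=0 w2=1 clk=1
t0.Δ3 w3=1 w1=1 w4=0 w0=0 w2=1 clk=1
t1.Δ0 w3=1 w1=1 w4=0 w0=0 w2=1 clk=1
t1.Δ1 w3=1 w1=1 w4=0 w0=0 w2=1 clk=0

3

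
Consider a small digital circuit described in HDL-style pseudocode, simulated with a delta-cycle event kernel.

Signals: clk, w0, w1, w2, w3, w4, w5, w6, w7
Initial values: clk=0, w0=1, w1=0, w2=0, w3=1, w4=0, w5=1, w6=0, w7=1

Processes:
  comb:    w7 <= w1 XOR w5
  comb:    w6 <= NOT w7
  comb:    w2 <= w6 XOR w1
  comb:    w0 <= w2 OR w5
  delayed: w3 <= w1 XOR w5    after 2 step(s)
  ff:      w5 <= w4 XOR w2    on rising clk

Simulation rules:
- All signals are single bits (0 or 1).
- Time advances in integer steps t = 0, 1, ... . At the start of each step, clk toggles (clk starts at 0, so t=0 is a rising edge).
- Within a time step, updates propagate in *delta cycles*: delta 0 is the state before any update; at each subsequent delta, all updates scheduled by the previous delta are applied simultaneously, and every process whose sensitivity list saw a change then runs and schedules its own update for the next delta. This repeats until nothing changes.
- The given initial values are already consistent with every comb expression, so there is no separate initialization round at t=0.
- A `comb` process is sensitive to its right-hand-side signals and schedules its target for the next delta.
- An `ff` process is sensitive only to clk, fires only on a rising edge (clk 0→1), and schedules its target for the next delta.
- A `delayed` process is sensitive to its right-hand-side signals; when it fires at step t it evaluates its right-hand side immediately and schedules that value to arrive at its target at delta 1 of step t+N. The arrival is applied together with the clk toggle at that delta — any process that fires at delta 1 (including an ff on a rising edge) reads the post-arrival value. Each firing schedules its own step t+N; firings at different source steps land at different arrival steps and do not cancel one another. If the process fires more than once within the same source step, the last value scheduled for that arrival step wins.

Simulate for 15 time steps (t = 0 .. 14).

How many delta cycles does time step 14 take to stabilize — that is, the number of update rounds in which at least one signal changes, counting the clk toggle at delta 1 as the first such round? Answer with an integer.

t=0 Δ0: w4=0 w0=1 w6=0 w7=1 w2=0 clk=0 w3=1 w1=0 w5=1
  Δ1: clk:0→1
  Δ2: w5:1→0
  Δ3: w0:1→0, w7:1→0
  Δ4: w6:0→1
  Δ5: w2:0→1
  Δ6: w0:0→1
  (6Δ to stable)
t=1 Δ0: w4=0 w0=1 w6=1 w7=0 w2=1 clk=1 w3=1 w1=0 w5=0
  Δ1: clk:1→0
  (1Δ to stable)
t=2 Δ0: w4=0 w0=1 w6=1 w7=0 w2=1 clk=0 w3=1 w1=0 w5=0
  Δ1: clk:0→1, w3:1→0
  Δ2: w5:0→1
  Δ3: w7:0→1
  Δ4: w6:1→0
  Δ5: w2:1→0
  (5Δ to stable)
t=3 Δ0: w4=0 w0=1 w6=0 w7=1 w2=0 clk=1 w3=0 w1=0 w5=1
  Δ1: clk:1→0
  (1Δ to stable)
t=4 Δ0: w4=0 w0=1 w6=0 w7=1 w2=0 clk=0 w3=0 w1=0 w5=1
  Δ1: clk:0→1, w3:0→1
  Δ2: w5:1→0
  Δ3: w0:1→0, w7:1→0
  Δ4: w6:0→1
  Δ5: w2:0→1
  Δ6: w0:0→1
  (6Δ to stable)
t=5 Δ0: w4=0 w0=1 w6=1 w7=0 w2=1 clk=1 w3=1 w1=0 w5=0
  Δ1: clk:1→0
  (1Δ to stable)
t=6 Δ0: w4=0 w0=1 w6=1 w7=0 w2=1 clk=0 w3=1 w1=0 w5=0
  Δ1: clk:0→1, w3:1→0
  Δ2: w5:0→1
  Δ3: w7:0→1
  Δ4: w6:1→0
  Δ5: w2:1→0
  (5Δ to stable)
t=7 Δ0: w4=0 w0=1 w6=0 w7=1 w2=0 clk=1 w3=0 w1=0 w5=1
  Δ1: clk:1→0
  (1Δ to stable)
t=8 Δ0: w4=0 w0=1 w6=0 w7=1 w2=0 clk=0 w3=0 w1=0 w5=1
  Δ1: clk:0→1, w3:0→1
  Δ2: w5:1→0
  Δ3: w0:1→0, w7:1→0
  Δ4: w6:0→1
  Δ5: w2:0→1
  Δ6: w0:0→1
  (6Δ to stable)
t=9 Δ0: w4=0 w0=1 w6=1 w7=0 w2=1 clk=1 w3=1 w1=0 w5=0
  Δ1: clk:1→0
  (1Δ to stable)
t=10 Δ0: w4=0 w0=1 w6=1 w7=0 w2=1 clk=0 w3=1 w1=0 w5=0
  Δ1: clk:0→1, w3:1→0
  Δ2: w5:0→1
  Δ3: w7:0→1
  Δ4: w6:1→0
  Δ5: w2:1→0
  (5Δ to stable)
t=11 Δ0: w4=0 w0=1 w6=0 w7=1 w2=0 clk=1 w3=0 w1=0 w5=1
  Δ1: clk:1→0
  (1Δ to stable)
t=12 Δ0: w4=0 w0=1 w6=0 w7=1 w2=0 clk=0 w3=0 w1=0 w5=1
  Δ1: clk:0→1, w3:0→1
  Δ2: w5:1→0
  Δ3: w0:1→0, w7:1→0
  Δ4: w6:0→1
  Δ5: w2:0→1
  Δ6: w0:0→1
  (6Δ to stable)
t=13 Δ0: w4=0 w0=1 w6=1 w7=0 w2=1 clk=1 w3=1 w1=0 w5=0
  Δ1: clk:1→0
  (1Δ to stable)
t=14 Δ0: w4=0 w0=1 w6=1 w7=0 w2=1 clk=0 w3=1 w1=0 w5=0
  Δ1: clk:0→1, w3:1→0
  Δ2: w5:0→1
  Δ3: w7:0→1
  Δ4: w6:1→0
  Δ5: w2:1→0
  (5Δ to stable)

5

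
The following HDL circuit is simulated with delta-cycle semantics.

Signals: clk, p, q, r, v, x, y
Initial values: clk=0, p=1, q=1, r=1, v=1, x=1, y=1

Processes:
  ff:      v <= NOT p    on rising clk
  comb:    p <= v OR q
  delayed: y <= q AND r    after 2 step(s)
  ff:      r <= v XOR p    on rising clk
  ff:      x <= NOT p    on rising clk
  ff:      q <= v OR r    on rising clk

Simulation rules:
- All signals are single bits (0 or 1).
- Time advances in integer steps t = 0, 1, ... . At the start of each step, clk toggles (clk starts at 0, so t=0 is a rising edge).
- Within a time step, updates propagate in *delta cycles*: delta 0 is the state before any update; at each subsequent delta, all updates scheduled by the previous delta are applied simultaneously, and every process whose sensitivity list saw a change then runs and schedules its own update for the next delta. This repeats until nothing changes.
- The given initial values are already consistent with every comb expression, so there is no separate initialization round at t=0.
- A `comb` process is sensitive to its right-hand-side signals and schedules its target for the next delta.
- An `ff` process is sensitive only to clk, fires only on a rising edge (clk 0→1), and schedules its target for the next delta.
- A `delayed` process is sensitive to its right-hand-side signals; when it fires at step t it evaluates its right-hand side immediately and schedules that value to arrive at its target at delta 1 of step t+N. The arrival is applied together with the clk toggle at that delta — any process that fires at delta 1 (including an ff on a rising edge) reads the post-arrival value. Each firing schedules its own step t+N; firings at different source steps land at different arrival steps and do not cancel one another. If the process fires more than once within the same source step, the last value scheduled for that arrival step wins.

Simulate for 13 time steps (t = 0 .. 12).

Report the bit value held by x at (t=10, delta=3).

t=0 Δ0: r=1 q=1 x=1 v=1 y=1 p=1 clk=0
  Δ1: clk:0→1
  Δ2: r:1→0, x:1→0, v:1→0
  (2Δ to stable)
t=1 Δ0: r=0 q=1 x=0 v=0 y=1 p=1 clk=1
  Δ1: clk:1→0
  (1Δ to stable)
t=2 Δ0: r=0 q=1 x=0 v=0 y=1 p=1 clk=0
  Δ1: y:1→0, clk:0→1
  Δ2: r:0→1, q:1→0
  Δ3: p:1→0
  (3Δ to stable)
t=3 Δ0: r=1 q=0 x=0 v=0 y=0 p=0 clk=1
  Δ1: clk:1→0
  (1Δ to stable)
t=4 Δ0: r=1 q=0 x=0 v=0 y=0 p=0 clk=0
  Δ1: clk:0→1
  Δ2: r:1→0, q:0→1, x:0→1, v:0→1
  Δ3: p:0→1
  (3Δ to stable)
t=5 Δ0: r=0 q=1 x=1 v=1 y=0 p=1 clk=1
  Δ1: clk:1→0
  (1Δ to stable)
t=6 Δ0: r=0 q=1 x=1 v=1 y=0 p=1 clk=0
  Δ1: clk:0→1
  Δ2: x:1→0, v:1→0
  (2Δ to stable)
t=7 Δ0: r=0 q=1 x=0 v=0 y=0 p=1 clk=1
  Δ1: clk:1→0
  (1Δ to stable)
t=8 Δ0: r=0 q=1 x=0 v=0 y=0 p=1 clk=0
  Δ1: clk:0→1
  Δ2: r:0→1, q:1→0
  Δ3: p:1→0
  (3Δ to stable)
t=9 Δ0: r=1 q=0 x=0 v=0 y=0 p=0 clk=1
  Δ1: clk:1→0
  (1Δ to stable)
t=10 Δ0: r=1 q=0 x=0 v=0 y=0 p=0 clk=0
  Δ1: clk:0→1
  Δ2: r:1→0, q:0→1, x:0→1, v:0→1
  Δ3: p:0→1
  (3Δ to stable)
t=11 Δ0: r=0 q=1 x=1 v=1 y=0 p=1 clk=1
  Δ1: clk:1→0
  (1Δ to stable)
t=12 Δ0: r=0 q=1 x=1 v=1 y=0 p=1 clk=0
  Δ1: clk:0→1
  Δ2: x:1→0, v:1→0
  (2Δ to stable)

1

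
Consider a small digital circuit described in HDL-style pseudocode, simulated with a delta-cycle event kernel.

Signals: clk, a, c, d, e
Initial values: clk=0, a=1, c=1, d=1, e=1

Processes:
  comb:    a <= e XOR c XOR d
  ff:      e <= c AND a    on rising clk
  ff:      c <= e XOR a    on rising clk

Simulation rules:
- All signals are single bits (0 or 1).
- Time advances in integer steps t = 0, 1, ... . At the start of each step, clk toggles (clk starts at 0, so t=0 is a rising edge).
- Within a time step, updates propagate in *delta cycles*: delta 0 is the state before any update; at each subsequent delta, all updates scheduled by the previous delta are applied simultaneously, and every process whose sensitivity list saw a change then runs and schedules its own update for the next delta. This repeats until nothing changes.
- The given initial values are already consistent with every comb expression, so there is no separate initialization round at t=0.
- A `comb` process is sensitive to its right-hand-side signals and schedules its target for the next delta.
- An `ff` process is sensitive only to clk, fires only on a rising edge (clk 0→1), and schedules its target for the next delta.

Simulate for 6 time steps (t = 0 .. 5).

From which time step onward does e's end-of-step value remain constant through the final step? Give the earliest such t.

t=0 Δ0: d=1 a=1 e=1 clk=0 c=1
  Δ1: clk:0→1
  Δ2: c:1→0
  Δ3: a:1→0
  (3Δ to stable)
t=1 Δ0: d=1 a=0 e=1 clk=1 c=0
  Δ1: clk:1→0
  (1Δ to stable)
t=2 Δ0: d=1 a=0 e=1 clk=0 c=0
  Δ1: clk:0→1
  Δ2: e:1→0, c:0→1
  (2Δ to stable)
t=3 Δ0: d=1 a=0 e=0 clk=1 c=1
  Δ1: clk:1→0
  (1Δ to stable)
t=4 Δ0: d=1 a=0 e=0 clk=0 c=1
  Δ1: clk:0→1
  Δ2: c:1→0
  Δ3: a:0→1
  (3Δ to stable)
t=5 Δ0: d=1 a=1 e=0 clk=1 c=0
  Δ1: clk:1→0
  (1Δ to stable)

2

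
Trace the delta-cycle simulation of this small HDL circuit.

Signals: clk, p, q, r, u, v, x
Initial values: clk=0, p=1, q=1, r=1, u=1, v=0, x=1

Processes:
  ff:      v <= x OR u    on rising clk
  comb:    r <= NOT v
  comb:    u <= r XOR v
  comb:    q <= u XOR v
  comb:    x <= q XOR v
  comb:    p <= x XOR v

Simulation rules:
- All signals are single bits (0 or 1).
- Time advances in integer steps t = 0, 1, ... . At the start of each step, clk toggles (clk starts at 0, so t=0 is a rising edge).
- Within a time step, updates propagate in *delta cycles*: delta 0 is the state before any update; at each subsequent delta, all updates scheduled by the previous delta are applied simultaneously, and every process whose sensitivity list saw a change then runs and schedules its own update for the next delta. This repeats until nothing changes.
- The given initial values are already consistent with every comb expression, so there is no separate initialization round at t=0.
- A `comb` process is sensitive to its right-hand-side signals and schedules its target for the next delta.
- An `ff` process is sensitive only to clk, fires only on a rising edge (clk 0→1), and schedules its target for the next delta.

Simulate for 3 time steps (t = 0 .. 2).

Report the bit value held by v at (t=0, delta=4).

[bits: clk,p,q,r,v,u,x]
t=0: Δ0=0111011 Δ1=1111011 Δ2=1111111 Δ3=1000100 Δ4=1110111 Δ5=1000110 Δ6=1100111 Δ7=1000111 | 7Δ
t=1: Δ0=1000111 Δ1=0000111 | 1Δ
t=2: Δ0=0000111 Δ1=1000111 | 1Δ

1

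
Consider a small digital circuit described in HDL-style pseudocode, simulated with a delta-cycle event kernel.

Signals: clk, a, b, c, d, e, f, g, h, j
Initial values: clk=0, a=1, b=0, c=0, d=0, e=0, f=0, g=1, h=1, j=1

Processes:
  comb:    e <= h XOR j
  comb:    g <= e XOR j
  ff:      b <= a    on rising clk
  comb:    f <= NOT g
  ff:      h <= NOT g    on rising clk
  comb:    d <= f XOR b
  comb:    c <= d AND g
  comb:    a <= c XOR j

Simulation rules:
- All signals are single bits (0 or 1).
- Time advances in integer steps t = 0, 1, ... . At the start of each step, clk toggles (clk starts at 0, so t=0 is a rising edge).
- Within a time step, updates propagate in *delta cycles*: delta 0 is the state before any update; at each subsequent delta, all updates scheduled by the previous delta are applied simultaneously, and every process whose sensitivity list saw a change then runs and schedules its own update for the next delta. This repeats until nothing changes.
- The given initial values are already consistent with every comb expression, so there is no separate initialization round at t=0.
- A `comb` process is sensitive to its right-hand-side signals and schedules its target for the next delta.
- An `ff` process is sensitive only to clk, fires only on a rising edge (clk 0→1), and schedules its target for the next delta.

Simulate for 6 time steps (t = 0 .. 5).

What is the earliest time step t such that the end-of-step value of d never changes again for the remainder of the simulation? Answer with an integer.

2

[bits: a,c,clk,j,e,h,d,g,f,b]
t=0: Δ0=1001010100 Δ1=1011010100 Δ2=1011000101 Δ3=1011101101 Δ4=1111101001 Δ5=0011101011 Δ6=1011100011 | 6Δ
t=1: Δ0=1011100011 Δ1=1001100011 | 1Δ
t=2: Δ0=1001100011 Δ1=1011100011 Δ2=1011110011 Δ3=1011010011 Δ4=1011010111 Δ5=1011010101 Δ6=1011011101 Δ7=1111011101 Δ8=0111011101 | 8Δ
t=3: Δ0=0111011101 Δ1=0101011101 | 1Δ
t=4: Δ0=0101011101 Δ1=0111011101 Δ2=0111001100 Δ3=0111100100 Δ4=0011100000 Δ5=1011100010 Δ6=1011101010 | 6Δ
t=5: Δ0=1011101010 Δ1=1001101010 | 1Δ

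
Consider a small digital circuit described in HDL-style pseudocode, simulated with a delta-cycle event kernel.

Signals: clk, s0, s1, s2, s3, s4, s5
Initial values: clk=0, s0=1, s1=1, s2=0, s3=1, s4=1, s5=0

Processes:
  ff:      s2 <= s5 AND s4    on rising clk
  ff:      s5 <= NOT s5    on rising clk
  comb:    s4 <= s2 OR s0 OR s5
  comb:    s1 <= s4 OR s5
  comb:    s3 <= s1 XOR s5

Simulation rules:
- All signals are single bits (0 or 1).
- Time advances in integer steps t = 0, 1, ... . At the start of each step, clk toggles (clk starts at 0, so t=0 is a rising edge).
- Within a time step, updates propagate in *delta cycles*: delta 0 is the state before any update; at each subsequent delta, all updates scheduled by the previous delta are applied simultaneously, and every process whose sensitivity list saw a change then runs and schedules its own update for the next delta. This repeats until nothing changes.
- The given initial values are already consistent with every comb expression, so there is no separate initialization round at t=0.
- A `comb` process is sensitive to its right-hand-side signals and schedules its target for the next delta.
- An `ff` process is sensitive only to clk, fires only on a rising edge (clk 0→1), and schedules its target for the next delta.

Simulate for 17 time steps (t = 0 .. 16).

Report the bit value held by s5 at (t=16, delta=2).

t=0 Δ0: s2=0 s3=1 clk=0 s0=1 s4=1 s1=1 s5=0
  Δ1: clk:0→1
  Δ2: s5:0→1
  Δ3: s3:1→0
  (3Δ to stable)
t=1 Δ0: s2=0 s3=0 clk=1 s0=1 s4=1 s1=1 s5=1
  Δ1: clk:1→0
  (1Δ to stable)
t=2 Δ0: s2=0 s3=0 clk=0 s0=1 s4=1 s1=1 s5=1
  Δ1: clk:0→1
  Δ2: s2:0→1, s5:1→0
  Δ3: s3:0→1
  (3Δ to stable)
t=3 Δ0: s2=1 s3=1 clk=1 s0=1 s4=1 s1=1 s5=0
  Δ1: clk:1→0
  (1Δ to stable)
t=4 Δ0: s2=1 s3=1 clk=0 s0=1 s4=1 s1=1 s5=0
  Δ1: clk:0→1
  Δ2: s2:1→0, s5:0→1
  Δ3: s3:1→0
  (3Δ to stable)
t=5 Δ0: s2=0 s3=0 clk=1 s0=1 s4=1 s1=1 s5=1
  Δ1: clk:1→0
  (1Δ to stable)
t=6 Δ0: s2=0 s3=0 clk=0 s0=1 s4=1 s1=1 s5=1
  Δ1: clk:0→1
  Δ2: s2:0→1, s5:1→0
  Δ3: s3:0→1
  (3Δ to stable)
t=7 Δ0: s2=1 s3=1 clk=1 s0=1 s4=1 s1=1 s5=0
  Δ1: clk:1→0
  (1Δ to stable)
t=8 Δ0: s2=1 s3=1 clk=0 s0=1 s4=1 s1=1 s5=0
  Δ1: clk:0→1
  Δ2: s2:1→0, s5:0→1
  Δ3: s3:1→0
  (3Δ to stable)
t=9 Δ0: s2=0 s3=0 clk=1 s0=1 s4=1 s1=1 s5=1
  Δ1: clk:1→0
  (1Δ to stable)
t=10 Δ0: s2=0 s3=0 clk=0 s0=1 s4=1 s1=1 s5=1
  Δ1: clk:0→1
  Δ2: s2:0→1, s5:1→0
  Δ3: s3:0→1
  (3Δ to stable)
t=11 Δ0: s2=1 s3=1 clk=1 s0=1 s4=1 s1=1 s5=0
  Δ1: clk:1→0
  (1Δ to stable)
t=12 Δ0: s2=1 s3=1 clk=0 s0=1 s4=1 s1=1 s5=0
  Δ1: clk:0→1
  Δ2: s2:1→0, s5:0→1
  Δ3: s3:1→0
  (3Δ to stable)
t=13 Δ0: s2=0 s3=0 clk=1 s0=1 s4=1 s1=1 s5=1
  Δ1: clk:1→0
  (1Δ to stable)
t=14 Δ0: s2=0 s3=0 clk=0 s0=1 s4=1 s1=1 s5=1
  Δ1: clk:0→1
  Δ2: s2:0→1, s5:1→0
  Δ3: s3:0→1
  (3Δ to stable)
t=15 Δ0: s2=1 s3=1 clk=1 s0=1 s4=1 s1=1 s5=0
  Δ1: clk:1→0
  (1Δ to stable)
t=16 Δ0: s2=1 s3=1 clk=0 s0=1 s4=1 s1=1 s5=0
  Δ1: clk:0→1
  Δ2: s2:1→0, s5:0→1
  Δ3: s3:1→0
  (3Δ to stable)

1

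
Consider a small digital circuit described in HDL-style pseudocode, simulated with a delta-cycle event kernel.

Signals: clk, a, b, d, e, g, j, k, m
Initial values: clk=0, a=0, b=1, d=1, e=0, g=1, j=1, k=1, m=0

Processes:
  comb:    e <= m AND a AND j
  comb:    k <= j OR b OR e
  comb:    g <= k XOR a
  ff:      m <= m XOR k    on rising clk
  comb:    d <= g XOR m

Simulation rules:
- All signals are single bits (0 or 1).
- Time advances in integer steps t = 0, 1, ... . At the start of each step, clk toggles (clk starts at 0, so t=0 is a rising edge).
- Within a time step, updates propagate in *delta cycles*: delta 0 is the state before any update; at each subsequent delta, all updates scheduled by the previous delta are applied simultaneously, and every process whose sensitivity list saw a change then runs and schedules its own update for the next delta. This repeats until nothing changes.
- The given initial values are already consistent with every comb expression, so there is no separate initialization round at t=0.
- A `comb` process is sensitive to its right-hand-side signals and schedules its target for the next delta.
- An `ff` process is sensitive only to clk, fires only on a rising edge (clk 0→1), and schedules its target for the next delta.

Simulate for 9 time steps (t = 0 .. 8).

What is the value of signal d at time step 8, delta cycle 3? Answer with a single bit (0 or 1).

t=0 Δ0: m=0 e=0 a=0 clk=0 b=1 g=1 j=1 d=1 k=1
  Δ1: clk:0→1
  Δ2: m:0→1
  Δ3: d:1→0
  (3Δ to stable)
t=1 Δ0: m=1 e=0 a=0 clk=1 b=1 g=1 j=1 d=0 k=1
  Δ1: clk:1→0
  (1Δ to stable)
t=2 Δ0: m=1 e=0 a=0 clk=0 b=1 g=1 j=1 d=0 k=1
  Δ1: clk:0→1
  Δ2: m:1→0
  Δ3: d:0→1
  (3Δ to stable)
t=3 Δ0: m=0 e=0 a=0 clk=1 b=1 g=1 j=1 d=1 k=1
  Δ1: clk:1→0
  (1Δ to stable)
t=4 Δ0: m=0 e=0 a=0 clk=0 b=1 g=1 j=1 d=1 k=1
  Δ1: clk:0→1
  Δ2: m:0→1
  Δ3: d:1→0
  (3Δ to stable)
t=5 Δ0: m=1 e=0 a=0 clk=1 b=1 g=1 j=1 d=0 k=1
  Δ1: clk:1→0
  (1Δ to stable)
t=6 Δ0: m=1 e=0 a=0 clk=0 b=1 g=1 j=1 d=0 k=1
  Δ1: clk:0→1
  Δ2: m:1→0
  Δ3: d:0→1
  (3Δ to stable)
t=7 Δ0: m=0 e=0 a=0 clk=1 b=1 g=1 j=1 d=1 k=1
  Δ1: clk:1→0
  (1Δ to stable)
t=8 Δ0: m=0 e=0 a=0 clk=0 b=1 g=1 j=1 d=1 k=1
  Δ1: clk:0→1
  Δ2: m:0→1
  Δ3: d:1→0
  (3Δ to stable)

0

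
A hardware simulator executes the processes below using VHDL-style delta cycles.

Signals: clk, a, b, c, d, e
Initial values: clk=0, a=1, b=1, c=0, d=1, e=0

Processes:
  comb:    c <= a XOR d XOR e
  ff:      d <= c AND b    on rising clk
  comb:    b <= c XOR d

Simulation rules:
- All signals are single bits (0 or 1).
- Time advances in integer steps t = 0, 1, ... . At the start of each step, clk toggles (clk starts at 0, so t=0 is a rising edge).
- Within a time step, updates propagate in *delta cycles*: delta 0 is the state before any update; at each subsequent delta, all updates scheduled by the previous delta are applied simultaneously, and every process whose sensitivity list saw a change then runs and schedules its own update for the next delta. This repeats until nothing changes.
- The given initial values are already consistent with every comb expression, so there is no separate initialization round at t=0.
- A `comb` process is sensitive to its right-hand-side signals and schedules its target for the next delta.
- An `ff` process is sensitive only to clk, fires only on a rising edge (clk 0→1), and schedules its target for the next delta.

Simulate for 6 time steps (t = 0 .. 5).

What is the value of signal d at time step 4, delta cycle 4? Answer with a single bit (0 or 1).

[bits: c,clk,b,a,e,d]
t=0: Δ0=001101 Δ1=011101 Δ2=011100 Δ3=110100 Δ4=111100 | 4Δ
t=1: Δ0=111100 Δ1=101100 | 1Δ
t=2: Δ0=101100 Δ1=111100 Δ2=111101 Δ3=010101 Δ4=011101 | 4Δ
t=3: Δ0=011101 Δ1=001101 | 1Δ
t=4: Δ0=001101 Δ1=011101 Δ2=011100 Δ3=110100 Δ4=111100 | 4Δ
t=5: Δ0=111100 Δ1=101100 | 1Δ

0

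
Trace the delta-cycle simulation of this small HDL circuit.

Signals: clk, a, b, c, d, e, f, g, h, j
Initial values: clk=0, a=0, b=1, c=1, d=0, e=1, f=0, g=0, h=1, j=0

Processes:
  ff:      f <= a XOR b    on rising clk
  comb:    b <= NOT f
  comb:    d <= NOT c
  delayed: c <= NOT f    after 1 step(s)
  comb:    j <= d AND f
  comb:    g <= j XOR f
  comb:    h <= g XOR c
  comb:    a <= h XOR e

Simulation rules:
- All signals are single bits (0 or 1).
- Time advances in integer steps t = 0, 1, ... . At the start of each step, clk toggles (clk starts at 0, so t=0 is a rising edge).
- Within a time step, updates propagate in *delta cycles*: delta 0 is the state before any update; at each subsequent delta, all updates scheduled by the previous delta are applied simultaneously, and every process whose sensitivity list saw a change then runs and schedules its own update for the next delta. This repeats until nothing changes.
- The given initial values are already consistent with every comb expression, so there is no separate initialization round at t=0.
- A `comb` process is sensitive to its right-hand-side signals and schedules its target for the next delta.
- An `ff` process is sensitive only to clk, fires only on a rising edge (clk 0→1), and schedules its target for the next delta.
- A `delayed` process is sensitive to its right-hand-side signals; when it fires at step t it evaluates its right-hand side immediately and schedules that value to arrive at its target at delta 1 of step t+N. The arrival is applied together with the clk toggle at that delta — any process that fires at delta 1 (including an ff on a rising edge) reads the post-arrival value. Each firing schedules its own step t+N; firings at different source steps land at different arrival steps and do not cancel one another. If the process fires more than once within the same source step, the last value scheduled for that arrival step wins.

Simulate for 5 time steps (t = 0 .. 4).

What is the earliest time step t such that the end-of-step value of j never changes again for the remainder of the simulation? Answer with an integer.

1

t=0 Δ0: j=0 e=1 h=1 c=1 b=1 f=0 d=0 clk=0 a=0 g=0
  Δ1: clk:0→1
  Δ2: f:0→1
  Δ3: b:1→0, g:0→1
  Δ4: h:1→0
  Δ5: a:0→1
  (5Δ to stable)
t=1 Δ0: j=0 e=1 h=0 c=1 b=0 f=1 d=0 clk=1 a=1 g=1
  Δ1: c:1→0, clk:1→0
  Δ2: h:0→1, d:0→1
  Δ3: j:0→1, a:1→0
  Δ4: g:1→0
  Δ5: h:1→0
  Δ6: a:0→1
  (6Δ to stable)
t=2 Δ0: j=1 e=1 h=0 c=0 b=0 f=1 d=1 clk=0 a=1 g=0
  Δ1: clk:0→1
  (1Δ to stable)
t=3 Δ0: j=1 e=1 h=0 c=0 b=0 f=1 d=1 clk=1 a=1 g=0
  Δ1: clk:1→0
  (1Δ to stable)
t=4 Δ0: j=1 e=1 h=0 c=0 b=0 f=1 d=1 clk=0 a=1 g=0
  Δ1: clk:0→1
  (1Δ to stable)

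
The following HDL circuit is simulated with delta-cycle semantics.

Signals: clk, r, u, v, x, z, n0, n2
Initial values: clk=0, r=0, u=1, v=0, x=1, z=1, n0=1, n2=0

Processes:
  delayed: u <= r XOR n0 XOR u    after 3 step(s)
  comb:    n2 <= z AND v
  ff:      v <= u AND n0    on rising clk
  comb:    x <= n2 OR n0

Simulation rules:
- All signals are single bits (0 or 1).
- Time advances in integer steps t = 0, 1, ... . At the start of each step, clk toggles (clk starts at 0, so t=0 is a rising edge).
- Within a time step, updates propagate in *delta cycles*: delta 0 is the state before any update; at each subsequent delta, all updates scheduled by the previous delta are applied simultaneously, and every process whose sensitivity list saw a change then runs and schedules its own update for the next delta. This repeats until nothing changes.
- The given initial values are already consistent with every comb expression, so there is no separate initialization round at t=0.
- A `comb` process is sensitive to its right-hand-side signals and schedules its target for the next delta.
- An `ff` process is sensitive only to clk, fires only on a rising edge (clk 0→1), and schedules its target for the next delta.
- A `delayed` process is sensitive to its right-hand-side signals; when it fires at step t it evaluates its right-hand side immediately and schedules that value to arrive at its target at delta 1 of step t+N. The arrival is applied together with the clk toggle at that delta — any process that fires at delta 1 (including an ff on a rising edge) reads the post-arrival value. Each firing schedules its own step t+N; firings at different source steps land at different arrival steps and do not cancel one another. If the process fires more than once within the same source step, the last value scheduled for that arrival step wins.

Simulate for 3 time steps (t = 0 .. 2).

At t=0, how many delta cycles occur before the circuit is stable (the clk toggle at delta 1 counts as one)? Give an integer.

t0.Δ0 v=0 clk=0 r=0 n0=1 z=1 n2=0 x=1 u=1
t0.Δ1 v=0 clk=1 r=0 n0=1 z=1 n2=0 x=1 u=1
t0.Δ2 v=1 clk=1 r=0 n0=1 z=1 n2=0 x=1 u=1
t0.Δ3 v=1 clk=1 r=0 n0=1 z=1 n2=1 x=1 u=1
t1.Δ0 v=1 clk=1 r=0 n0=1 z=1 n2=1 x=1 u=1
t1.Δ1 v=1 clk=0 r=0 n0=1 z=1 n2=1 x=1 u=1
t2.Δ0 v=1 clk=0 r=0 n0=1 z=1 n2=1 x=1 u=1
t2.Δ1 v=1 clk=1 r=0 n0=1 z=1 n2=1 x=1 u=1

3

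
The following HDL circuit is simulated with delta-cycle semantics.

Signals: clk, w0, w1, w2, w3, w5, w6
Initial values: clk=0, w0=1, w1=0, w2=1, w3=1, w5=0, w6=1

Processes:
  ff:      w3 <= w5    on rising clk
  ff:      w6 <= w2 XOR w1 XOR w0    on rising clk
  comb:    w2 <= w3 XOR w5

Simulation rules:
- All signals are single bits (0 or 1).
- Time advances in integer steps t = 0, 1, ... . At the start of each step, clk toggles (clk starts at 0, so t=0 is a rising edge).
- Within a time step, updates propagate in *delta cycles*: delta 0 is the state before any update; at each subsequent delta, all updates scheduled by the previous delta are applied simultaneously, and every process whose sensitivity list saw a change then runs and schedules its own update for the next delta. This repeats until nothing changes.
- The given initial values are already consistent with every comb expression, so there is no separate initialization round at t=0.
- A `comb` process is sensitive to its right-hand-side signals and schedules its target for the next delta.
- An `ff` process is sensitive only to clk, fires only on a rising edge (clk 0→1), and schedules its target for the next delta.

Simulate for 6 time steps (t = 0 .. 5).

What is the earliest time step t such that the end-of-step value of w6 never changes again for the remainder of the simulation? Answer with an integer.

[bits: w5,w3,clk,w2,w0,w6,w1]
t=0: Δ0=0101110 Δ1=0111110 Δ2=0011100 Δ3=0010100 | 3Δ
t=1: Δ0=0010100 Δ1=0000100 | 1Δ
t=2: Δ0=0000100 Δ1=0010100 Δ2=0010110 | 2Δ
t=3: Δ0=0010110 Δ1=0000110 | 1Δ
t=4: Δ0=0000110 Δ1=0010110 | 1Δ
t=5: Δ0=0010110 Δ1=0000110 | 1Δ

2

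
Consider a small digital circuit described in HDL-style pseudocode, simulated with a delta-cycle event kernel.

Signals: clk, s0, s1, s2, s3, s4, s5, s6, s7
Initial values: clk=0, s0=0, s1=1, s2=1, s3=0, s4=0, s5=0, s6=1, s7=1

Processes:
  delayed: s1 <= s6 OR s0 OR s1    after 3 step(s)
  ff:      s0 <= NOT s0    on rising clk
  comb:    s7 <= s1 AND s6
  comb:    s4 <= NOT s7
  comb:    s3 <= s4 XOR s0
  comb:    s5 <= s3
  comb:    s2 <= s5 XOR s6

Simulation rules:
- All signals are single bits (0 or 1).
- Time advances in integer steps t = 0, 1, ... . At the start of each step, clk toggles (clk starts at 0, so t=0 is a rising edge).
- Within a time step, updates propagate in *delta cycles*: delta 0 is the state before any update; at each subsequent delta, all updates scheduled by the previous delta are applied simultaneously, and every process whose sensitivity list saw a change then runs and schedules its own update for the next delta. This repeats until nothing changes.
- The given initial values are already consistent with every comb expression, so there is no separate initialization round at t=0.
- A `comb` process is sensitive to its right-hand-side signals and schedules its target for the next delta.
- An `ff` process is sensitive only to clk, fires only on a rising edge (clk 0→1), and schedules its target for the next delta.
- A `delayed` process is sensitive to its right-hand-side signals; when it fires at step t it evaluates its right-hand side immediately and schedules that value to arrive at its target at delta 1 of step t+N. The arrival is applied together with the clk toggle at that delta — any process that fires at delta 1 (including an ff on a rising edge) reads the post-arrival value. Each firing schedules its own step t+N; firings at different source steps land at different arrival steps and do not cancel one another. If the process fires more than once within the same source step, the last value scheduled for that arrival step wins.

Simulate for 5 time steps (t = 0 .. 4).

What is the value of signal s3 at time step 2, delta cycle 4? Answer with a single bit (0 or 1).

t=0 Δ0: s0=0 clk=0 s5=0 s2=1 s3=0 s1=1 s6=1 s4=0 s7=1
  Δ1: clk:0→1
  Δ2: s0:0→1
  Δ3: s3:0→1
  Δ4: s5:0→1
  Δ5: s2:1→0
  (5Δ to stable)
t=1 Δ0: s0=1 clk=1 s5=1 s2=0 s3=1 s1=1 s6=1 s4=0 s7=1
  Δ1: clk:1→0
  (1Δ to stable)
t=2 Δ0: s0=1 clk=0 s5=1 s2=0 s3=1 s1=1 s6=1 s4=0 s7=1
  Δ1: clk:0→1
  Δ2: s0:1→0
  Δ3: s3:1→0
  Δ4: s5:1→0
  Δ5: s2:0→1
  (5Δ to stable)
t=3 Δ0: s0=0 clk=1 s5=0 s2=1 s3=0 s1=1 s6=1 s4=0 s7=1
  Δ1: clk:1→0
  (1Δ to stable)
t=4 Δ0: s0=0 clk=0 s5=0 s2=1 s3=0 s1=1 s6=1 s4=0 s7=1
  Δ1: clk:0→1
  Δ2: s0:0→1
  Δ3: s3:0→1
  Δ4: s5:0→1
  Δ5: s2:1→0
  (5Δ to stable)

0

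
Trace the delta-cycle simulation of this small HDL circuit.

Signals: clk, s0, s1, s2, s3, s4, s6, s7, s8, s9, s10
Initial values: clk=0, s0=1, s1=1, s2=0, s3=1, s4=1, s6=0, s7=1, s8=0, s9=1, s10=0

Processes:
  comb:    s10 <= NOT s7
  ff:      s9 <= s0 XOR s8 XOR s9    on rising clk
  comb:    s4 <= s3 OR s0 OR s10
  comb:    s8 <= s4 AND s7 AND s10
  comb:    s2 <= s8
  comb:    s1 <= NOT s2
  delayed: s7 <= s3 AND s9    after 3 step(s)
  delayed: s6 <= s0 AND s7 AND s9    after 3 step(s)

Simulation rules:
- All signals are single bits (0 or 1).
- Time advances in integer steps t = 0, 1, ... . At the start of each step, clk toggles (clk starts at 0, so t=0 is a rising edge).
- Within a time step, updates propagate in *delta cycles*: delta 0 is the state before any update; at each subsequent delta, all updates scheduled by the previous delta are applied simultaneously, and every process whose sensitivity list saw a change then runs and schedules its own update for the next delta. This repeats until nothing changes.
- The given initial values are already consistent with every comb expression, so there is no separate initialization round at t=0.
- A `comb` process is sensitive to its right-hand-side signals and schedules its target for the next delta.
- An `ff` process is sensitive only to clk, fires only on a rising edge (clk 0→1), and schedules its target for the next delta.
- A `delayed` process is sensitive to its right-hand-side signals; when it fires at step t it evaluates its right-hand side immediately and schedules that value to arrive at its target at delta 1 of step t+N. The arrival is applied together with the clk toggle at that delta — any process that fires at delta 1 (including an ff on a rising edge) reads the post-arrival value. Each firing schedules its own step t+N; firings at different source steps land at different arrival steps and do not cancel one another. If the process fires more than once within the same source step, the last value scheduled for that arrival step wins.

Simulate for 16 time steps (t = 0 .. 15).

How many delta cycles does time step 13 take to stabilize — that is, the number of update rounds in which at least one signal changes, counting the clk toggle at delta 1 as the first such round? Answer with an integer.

5

t=0 Δ0: s2=0 s8=0 s4=1 s0=1 s9=1 clk=0 s7=1 s3=1 s10=0 s6=0 s1=1
  Δ1: clk:0→1
  Δ2: s9:1→0
  (2Δ to stable)
t=1 Δ0: s2=0 s8=0 s4=1 s0=1 s9=0 clk=1 s7=1 s3=1 s10=0 s6=0 s1=1
  Δ1: clk:1→0
  (1Δ to stable)
t=2 Δ0: s2=0 s8=0 s4=1 s0=1 s9=0 clk=0 s7=1 s3=1 s10=0 s6=0 s1=1
  Δ1: clk:0→1
  Δ2: s9:0→1
  (2Δ to stable)
t=3 Δ0: s2=0 s8=0 s4=1 s0=1 s9=1 clk=1 s7=1 s3=1 s10=0 s6=0 s1=1
  Δ1: clk:1→0, s7:1→0
  Δ2: s10:0→1
  (2Δ to stable)
t=4 Δ0: s2=0 s8=0 s4=1 s0=1 s9=1 clk=0 s7=0 s3=1 s10=1 s6=0 s1=1
  Δ1: clk:0→1
  Δ2: s9:1→0
  (2Δ to stable)
t=5 Δ0: s2=0 s8=0 s4=1 s0=1 s9=0 clk=1 s7=0 s3=1 s10=1 s6=0 s1=1
  Δ1: clk:1→0, s7:0→1, s6:0→1
  Δ2: s8:0→1, s10:1→0
  Δ3: s2:0→1, s8:1→0
  Δ4: s2:1→0, s1:1→0
  Δ5: s1:0→1
  (5Δ to stable)
t=6 Δ0: s2=0 s8=0 s4=1 s0=1 s9=0 clk=0 s7=1 s3=1 s10=0 s6=1 s1=1
  Δ1: clk:0→1, s6:1→0
  Δ2: s9:0→1
  (2Δ to stable)
t=7 Δ0: s2=0 s8=0 s4=1 s0=1 s9=1 clk=1 s7=1 s3=1 s10=0 s6=0 s1=1
  Δ1: clk:1→0, s7:1→0
  Δ2: s10:0→1
  (2Δ to stable)
t=8 Δ0: s2=0 s8=0 s4=1 s0=1 s9=1 clk=0 s7=0 s3=1 s10=1 s6=0 s1=1
  Δ1: clk:0→1
  Δ2: s9:1→0
  (2Δ to stable)
t=9 Δ0: s2=0 s8=0 s4=1 s0=1 s9=0 clk=1 s7=0 s3=1 s10=1 s6=0 s1=1
  Δ1: clk:1→0, s7:0→1, s6:0→1
  Δ2: s8:0→1, s10:1→0
  Δ3: s2:0→1, s8:1→0
  Δ4: s2:1→0, s1:1→0
  Δ5: s1:0→1
  (5Δ to stable)
t=10 Δ0: s2=0 s8=0 s4=1 s0=1 s9=0 clk=0 s7=1 s3=1 s10=0 s6=1 s1=1
  Δ1: clk:0→1, s6:1→0
  Δ2: s9:0→1
  (2Δ to stable)
t=11 Δ0: s2=0 s8=0 s4=1 s0=1 s9=1 clk=1 s7=1 s3=1 s10=0 s6=0 s1=1
  Δ1: clk:1→0, s7:1→0
  Δ2: s10:0→1
  (2Δ to stable)
t=12 Δ0: s2=0 s8=0 s4=1 s0=1 s9=1 clk=0 s7=0 s3=1 s10=1 s6=0 s1=1
  Δ1: clk:0→1
  Δ2: s9:1→0
  (2Δ to stable)
t=13 Δ0: s2=0 s8=0 s4=1 s0=1 s9=0 clk=1 s7=0 s3=1 s10=1 s6=0 s1=1
  Δ1: clk:1→0, s7:0→1, s6:0→1
  Δ2: s8:0→1, s10:1→0
  Δ3: s2:0→1, s8:1→0
  Δ4: s2:1→0, s1:1→0
  Δ5: s1:0→1
  (5Δ to stable)
t=14 Δ0: s2=0 s8=0 s4=1 s0=1 s9=0 clk=0 s7=1 s3=1 s10=0 s6=1 s1=1
  Δ1: clk:0→1, s6:1→0
  Δ2: s9:0→1
  (2Δ to stable)
t=15 Δ0: s2=0 s8=0 s4=1 s0=1 s9=1 clk=1 s7=1 s3=1 s10=0 s6=0 s1=1
  Δ1: clk:1→0, s7:1→0
  Δ2: s10:0→1
  (2Δ to stable)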